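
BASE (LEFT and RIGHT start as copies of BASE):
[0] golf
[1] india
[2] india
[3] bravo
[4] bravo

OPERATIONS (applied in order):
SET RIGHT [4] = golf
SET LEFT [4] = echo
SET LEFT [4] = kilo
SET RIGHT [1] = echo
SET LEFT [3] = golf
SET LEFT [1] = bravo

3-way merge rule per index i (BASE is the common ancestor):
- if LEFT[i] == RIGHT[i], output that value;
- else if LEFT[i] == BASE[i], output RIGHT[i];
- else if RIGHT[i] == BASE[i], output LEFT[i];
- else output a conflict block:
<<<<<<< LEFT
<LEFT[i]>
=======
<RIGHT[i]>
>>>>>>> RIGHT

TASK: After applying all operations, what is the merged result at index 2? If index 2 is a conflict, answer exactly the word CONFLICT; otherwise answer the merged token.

Final LEFT:  [golf, bravo, india, golf, kilo]
Final RIGHT: [golf, echo, india, bravo, golf]
i=0: L=golf R=golf -> agree -> golf
i=1: BASE=india L=bravo R=echo all differ -> CONFLICT
i=2: L=india R=india -> agree -> india
i=3: L=golf, R=bravo=BASE -> take LEFT -> golf
i=4: BASE=bravo L=kilo R=golf all differ -> CONFLICT
Index 2 -> india

Answer: india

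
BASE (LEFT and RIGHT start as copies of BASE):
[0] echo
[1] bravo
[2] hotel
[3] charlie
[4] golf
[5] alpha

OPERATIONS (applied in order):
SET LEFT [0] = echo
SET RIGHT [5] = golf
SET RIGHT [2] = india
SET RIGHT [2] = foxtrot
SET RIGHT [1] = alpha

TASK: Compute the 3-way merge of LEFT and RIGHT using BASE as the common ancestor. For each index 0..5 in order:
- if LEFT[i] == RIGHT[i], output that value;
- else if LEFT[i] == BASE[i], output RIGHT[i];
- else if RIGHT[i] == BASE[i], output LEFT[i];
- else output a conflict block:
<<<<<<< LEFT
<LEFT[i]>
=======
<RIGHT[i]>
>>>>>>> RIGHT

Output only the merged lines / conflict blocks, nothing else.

Answer: echo
alpha
foxtrot
charlie
golf
golf

Derivation:
Final LEFT:  [echo, bravo, hotel, charlie, golf, alpha]
Final RIGHT: [echo, alpha, foxtrot, charlie, golf, golf]
i=0: L=echo R=echo -> agree -> echo
i=1: L=bravo=BASE, R=alpha -> take RIGHT -> alpha
i=2: L=hotel=BASE, R=foxtrot -> take RIGHT -> foxtrot
i=3: L=charlie R=charlie -> agree -> charlie
i=4: L=golf R=golf -> agree -> golf
i=5: L=alpha=BASE, R=golf -> take RIGHT -> golf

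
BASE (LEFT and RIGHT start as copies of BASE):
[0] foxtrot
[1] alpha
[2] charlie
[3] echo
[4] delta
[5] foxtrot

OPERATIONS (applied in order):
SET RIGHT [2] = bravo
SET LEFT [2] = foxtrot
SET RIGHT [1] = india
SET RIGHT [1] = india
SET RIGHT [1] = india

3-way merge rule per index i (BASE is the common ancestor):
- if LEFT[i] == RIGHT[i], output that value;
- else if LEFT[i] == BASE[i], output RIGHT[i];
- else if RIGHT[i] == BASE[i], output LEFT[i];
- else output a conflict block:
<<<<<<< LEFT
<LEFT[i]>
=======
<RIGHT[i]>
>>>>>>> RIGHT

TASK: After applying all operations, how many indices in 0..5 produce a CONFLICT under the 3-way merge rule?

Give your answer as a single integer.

Answer: 1

Derivation:
Final LEFT:  [foxtrot, alpha, foxtrot, echo, delta, foxtrot]
Final RIGHT: [foxtrot, india, bravo, echo, delta, foxtrot]
i=0: L=foxtrot R=foxtrot -> agree -> foxtrot
i=1: L=alpha=BASE, R=india -> take RIGHT -> india
i=2: BASE=charlie L=foxtrot R=bravo all differ -> CONFLICT
i=3: L=echo R=echo -> agree -> echo
i=4: L=delta R=delta -> agree -> delta
i=5: L=foxtrot R=foxtrot -> agree -> foxtrot
Conflict count: 1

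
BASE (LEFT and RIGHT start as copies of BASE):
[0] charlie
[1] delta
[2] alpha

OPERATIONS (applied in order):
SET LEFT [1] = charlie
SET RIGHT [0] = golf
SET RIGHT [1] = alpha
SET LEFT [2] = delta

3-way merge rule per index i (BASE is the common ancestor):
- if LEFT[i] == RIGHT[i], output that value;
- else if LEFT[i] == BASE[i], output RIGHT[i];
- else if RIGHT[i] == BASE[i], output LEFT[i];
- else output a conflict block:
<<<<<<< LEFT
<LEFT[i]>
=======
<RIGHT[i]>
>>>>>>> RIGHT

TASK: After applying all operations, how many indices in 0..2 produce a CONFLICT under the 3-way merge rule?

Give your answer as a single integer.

Answer: 1

Derivation:
Final LEFT:  [charlie, charlie, delta]
Final RIGHT: [golf, alpha, alpha]
i=0: L=charlie=BASE, R=golf -> take RIGHT -> golf
i=1: BASE=delta L=charlie R=alpha all differ -> CONFLICT
i=2: L=delta, R=alpha=BASE -> take LEFT -> delta
Conflict count: 1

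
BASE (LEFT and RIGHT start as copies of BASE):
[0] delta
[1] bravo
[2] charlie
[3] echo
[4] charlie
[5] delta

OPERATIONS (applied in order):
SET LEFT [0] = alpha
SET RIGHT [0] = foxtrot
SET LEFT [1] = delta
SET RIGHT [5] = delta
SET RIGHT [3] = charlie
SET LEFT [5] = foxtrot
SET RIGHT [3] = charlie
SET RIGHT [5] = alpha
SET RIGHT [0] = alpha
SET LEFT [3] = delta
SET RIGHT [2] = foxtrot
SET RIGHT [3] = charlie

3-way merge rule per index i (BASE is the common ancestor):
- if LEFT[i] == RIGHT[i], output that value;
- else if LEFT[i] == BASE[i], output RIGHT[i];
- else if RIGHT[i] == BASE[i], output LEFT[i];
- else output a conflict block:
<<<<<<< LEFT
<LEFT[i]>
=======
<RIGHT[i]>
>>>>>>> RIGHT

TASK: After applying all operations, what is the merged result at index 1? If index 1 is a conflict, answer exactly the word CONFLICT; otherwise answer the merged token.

Final LEFT:  [alpha, delta, charlie, delta, charlie, foxtrot]
Final RIGHT: [alpha, bravo, foxtrot, charlie, charlie, alpha]
i=0: L=alpha R=alpha -> agree -> alpha
i=1: L=delta, R=bravo=BASE -> take LEFT -> delta
i=2: L=charlie=BASE, R=foxtrot -> take RIGHT -> foxtrot
i=3: BASE=echo L=delta R=charlie all differ -> CONFLICT
i=4: L=charlie R=charlie -> agree -> charlie
i=5: BASE=delta L=foxtrot R=alpha all differ -> CONFLICT
Index 1 -> delta

Answer: delta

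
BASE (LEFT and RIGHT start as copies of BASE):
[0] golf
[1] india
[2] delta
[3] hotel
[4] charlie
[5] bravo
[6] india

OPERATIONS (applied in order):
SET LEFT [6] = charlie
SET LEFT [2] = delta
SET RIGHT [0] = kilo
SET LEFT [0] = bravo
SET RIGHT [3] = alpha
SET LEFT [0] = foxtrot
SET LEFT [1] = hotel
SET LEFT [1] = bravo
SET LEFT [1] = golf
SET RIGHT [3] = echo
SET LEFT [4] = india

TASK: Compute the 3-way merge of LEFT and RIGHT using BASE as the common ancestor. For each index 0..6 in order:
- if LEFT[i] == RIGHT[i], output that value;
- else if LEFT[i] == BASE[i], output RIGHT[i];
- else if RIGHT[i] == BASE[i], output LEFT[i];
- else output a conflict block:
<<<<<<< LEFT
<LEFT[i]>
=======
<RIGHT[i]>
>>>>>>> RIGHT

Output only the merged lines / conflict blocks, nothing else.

Answer: <<<<<<< LEFT
foxtrot
=======
kilo
>>>>>>> RIGHT
golf
delta
echo
india
bravo
charlie

Derivation:
Final LEFT:  [foxtrot, golf, delta, hotel, india, bravo, charlie]
Final RIGHT: [kilo, india, delta, echo, charlie, bravo, india]
i=0: BASE=golf L=foxtrot R=kilo all differ -> CONFLICT
i=1: L=golf, R=india=BASE -> take LEFT -> golf
i=2: L=delta R=delta -> agree -> delta
i=3: L=hotel=BASE, R=echo -> take RIGHT -> echo
i=4: L=india, R=charlie=BASE -> take LEFT -> india
i=5: L=bravo R=bravo -> agree -> bravo
i=6: L=charlie, R=india=BASE -> take LEFT -> charlie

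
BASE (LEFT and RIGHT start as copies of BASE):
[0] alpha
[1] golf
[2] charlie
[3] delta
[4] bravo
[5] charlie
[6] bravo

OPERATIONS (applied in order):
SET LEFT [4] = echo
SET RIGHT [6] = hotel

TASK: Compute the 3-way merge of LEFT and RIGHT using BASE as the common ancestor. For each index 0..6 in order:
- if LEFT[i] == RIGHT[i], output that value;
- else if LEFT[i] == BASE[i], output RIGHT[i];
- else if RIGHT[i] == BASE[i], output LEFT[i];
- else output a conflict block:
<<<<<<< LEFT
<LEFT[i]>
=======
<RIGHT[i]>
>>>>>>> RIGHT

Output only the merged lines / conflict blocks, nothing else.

Answer: alpha
golf
charlie
delta
echo
charlie
hotel

Derivation:
Final LEFT:  [alpha, golf, charlie, delta, echo, charlie, bravo]
Final RIGHT: [alpha, golf, charlie, delta, bravo, charlie, hotel]
i=0: L=alpha R=alpha -> agree -> alpha
i=1: L=golf R=golf -> agree -> golf
i=2: L=charlie R=charlie -> agree -> charlie
i=3: L=delta R=delta -> agree -> delta
i=4: L=echo, R=bravo=BASE -> take LEFT -> echo
i=5: L=charlie R=charlie -> agree -> charlie
i=6: L=bravo=BASE, R=hotel -> take RIGHT -> hotel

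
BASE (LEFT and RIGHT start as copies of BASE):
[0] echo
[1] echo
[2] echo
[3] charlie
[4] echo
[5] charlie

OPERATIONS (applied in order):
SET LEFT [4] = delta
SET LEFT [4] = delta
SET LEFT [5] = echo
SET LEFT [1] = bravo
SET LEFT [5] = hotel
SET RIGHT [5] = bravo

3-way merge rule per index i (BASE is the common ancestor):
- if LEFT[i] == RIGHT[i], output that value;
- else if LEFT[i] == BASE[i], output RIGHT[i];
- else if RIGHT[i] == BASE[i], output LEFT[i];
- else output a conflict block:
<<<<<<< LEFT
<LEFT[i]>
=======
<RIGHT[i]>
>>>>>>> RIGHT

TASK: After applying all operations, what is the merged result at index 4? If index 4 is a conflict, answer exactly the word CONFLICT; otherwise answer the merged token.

Final LEFT:  [echo, bravo, echo, charlie, delta, hotel]
Final RIGHT: [echo, echo, echo, charlie, echo, bravo]
i=0: L=echo R=echo -> agree -> echo
i=1: L=bravo, R=echo=BASE -> take LEFT -> bravo
i=2: L=echo R=echo -> agree -> echo
i=3: L=charlie R=charlie -> agree -> charlie
i=4: L=delta, R=echo=BASE -> take LEFT -> delta
i=5: BASE=charlie L=hotel R=bravo all differ -> CONFLICT
Index 4 -> delta

Answer: delta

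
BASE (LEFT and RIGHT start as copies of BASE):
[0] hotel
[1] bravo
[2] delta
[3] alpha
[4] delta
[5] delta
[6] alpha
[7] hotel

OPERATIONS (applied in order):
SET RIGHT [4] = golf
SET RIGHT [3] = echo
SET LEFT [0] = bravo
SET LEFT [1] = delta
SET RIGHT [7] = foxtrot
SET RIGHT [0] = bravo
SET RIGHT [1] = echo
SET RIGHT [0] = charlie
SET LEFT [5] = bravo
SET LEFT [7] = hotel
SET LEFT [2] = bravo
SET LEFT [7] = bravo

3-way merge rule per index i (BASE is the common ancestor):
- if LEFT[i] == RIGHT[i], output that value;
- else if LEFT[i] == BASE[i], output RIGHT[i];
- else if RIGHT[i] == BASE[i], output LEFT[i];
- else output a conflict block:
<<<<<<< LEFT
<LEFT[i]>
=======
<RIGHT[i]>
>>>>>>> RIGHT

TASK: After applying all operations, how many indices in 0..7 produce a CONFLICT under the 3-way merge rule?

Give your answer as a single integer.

Answer: 3

Derivation:
Final LEFT:  [bravo, delta, bravo, alpha, delta, bravo, alpha, bravo]
Final RIGHT: [charlie, echo, delta, echo, golf, delta, alpha, foxtrot]
i=0: BASE=hotel L=bravo R=charlie all differ -> CONFLICT
i=1: BASE=bravo L=delta R=echo all differ -> CONFLICT
i=2: L=bravo, R=delta=BASE -> take LEFT -> bravo
i=3: L=alpha=BASE, R=echo -> take RIGHT -> echo
i=4: L=delta=BASE, R=golf -> take RIGHT -> golf
i=5: L=bravo, R=delta=BASE -> take LEFT -> bravo
i=6: L=alpha R=alpha -> agree -> alpha
i=7: BASE=hotel L=bravo R=foxtrot all differ -> CONFLICT
Conflict count: 3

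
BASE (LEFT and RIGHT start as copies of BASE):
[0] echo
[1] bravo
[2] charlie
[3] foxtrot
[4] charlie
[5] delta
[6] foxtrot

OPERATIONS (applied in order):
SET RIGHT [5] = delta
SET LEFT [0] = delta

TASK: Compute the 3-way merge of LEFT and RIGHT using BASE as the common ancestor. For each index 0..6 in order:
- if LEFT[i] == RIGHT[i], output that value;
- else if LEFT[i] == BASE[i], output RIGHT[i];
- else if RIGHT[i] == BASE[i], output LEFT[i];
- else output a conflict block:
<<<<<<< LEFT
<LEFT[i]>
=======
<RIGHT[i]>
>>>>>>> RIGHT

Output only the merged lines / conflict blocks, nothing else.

Final LEFT:  [delta, bravo, charlie, foxtrot, charlie, delta, foxtrot]
Final RIGHT: [echo, bravo, charlie, foxtrot, charlie, delta, foxtrot]
i=0: L=delta, R=echo=BASE -> take LEFT -> delta
i=1: L=bravo R=bravo -> agree -> bravo
i=2: L=charlie R=charlie -> agree -> charlie
i=3: L=foxtrot R=foxtrot -> agree -> foxtrot
i=4: L=charlie R=charlie -> agree -> charlie
i=5: L=delta R=delta -> agree -> delta
i=6: L=foxtrot R=foxtrot -> agree -> foxtrot

Answer: delta
bravo
charlie
foxtrot
charlie
delta
foxtrot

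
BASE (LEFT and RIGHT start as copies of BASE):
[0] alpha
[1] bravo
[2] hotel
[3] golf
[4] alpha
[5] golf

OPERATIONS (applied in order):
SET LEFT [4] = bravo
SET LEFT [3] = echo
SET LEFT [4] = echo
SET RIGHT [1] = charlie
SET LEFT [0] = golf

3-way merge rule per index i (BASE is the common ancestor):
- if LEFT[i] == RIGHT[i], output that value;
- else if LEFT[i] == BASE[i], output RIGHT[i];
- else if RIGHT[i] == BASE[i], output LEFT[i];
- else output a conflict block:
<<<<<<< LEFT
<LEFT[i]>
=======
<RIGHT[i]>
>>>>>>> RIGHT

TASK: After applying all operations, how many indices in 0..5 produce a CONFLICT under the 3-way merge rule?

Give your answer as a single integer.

Answer: 0

Derivation:
Final LEFT:  [golf, bravo, hotel, echo, echo, golf]
Final RIGHT: [alpha, charlie, hotel, golf, alpha, golf]
i=0: L=golf, R=alpha=BASE -> take LEFT -> golf
i=1: L=bravo=BASE, R=charlie -> take RIGHT -> charlie
i=2: L=hotel R=hotel -> agree -> hotel
i=3: L=echo, R=golf=BASE -> take LEFT -> echo
i=4: L=echo, R=alpha=BASE -> take LEFT -> echo
i=5: L=golf R=golf -> agree -> golf
Conflict count: 0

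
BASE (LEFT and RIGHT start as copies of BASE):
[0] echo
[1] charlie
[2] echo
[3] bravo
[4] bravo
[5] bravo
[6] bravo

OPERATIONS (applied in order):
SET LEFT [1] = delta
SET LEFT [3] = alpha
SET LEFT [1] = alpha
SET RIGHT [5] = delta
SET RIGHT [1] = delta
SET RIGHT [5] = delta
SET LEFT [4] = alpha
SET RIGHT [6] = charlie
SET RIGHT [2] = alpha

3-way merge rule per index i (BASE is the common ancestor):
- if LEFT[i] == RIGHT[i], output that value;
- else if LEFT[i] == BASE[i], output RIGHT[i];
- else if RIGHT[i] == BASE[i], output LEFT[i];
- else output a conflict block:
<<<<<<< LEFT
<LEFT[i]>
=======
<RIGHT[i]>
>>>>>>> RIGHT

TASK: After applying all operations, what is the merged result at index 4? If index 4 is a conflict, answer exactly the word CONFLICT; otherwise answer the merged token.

Final LEFT:  [echo, alpha, echo, alpha, alpha, bravo, bravo]
Final RIGHT: [echo, delta, alpha, bravo, bravo, delta, charlie]
i=0: L=echo R=echo -> agree -> echo
i=1: BASE=charlie L=alpha R=delta all differ -> CONFLICT
i=2: L=echo=BASE, R=alpha -> take RIGHT -> alpha
i=3: L=alpha, R=bravo=BASE -> take LEFT -> alpha
i=4: L=alpha, R=bravo=BASE -> take LEFT -> alpha
i=5: L=bravo=BASE, R=delta -> take RIGHT -> delta
i=6: L=bravo=BASE, R=charlie -> take RIGHT -> charlie
Index 4 -> alpha

Answer: alpha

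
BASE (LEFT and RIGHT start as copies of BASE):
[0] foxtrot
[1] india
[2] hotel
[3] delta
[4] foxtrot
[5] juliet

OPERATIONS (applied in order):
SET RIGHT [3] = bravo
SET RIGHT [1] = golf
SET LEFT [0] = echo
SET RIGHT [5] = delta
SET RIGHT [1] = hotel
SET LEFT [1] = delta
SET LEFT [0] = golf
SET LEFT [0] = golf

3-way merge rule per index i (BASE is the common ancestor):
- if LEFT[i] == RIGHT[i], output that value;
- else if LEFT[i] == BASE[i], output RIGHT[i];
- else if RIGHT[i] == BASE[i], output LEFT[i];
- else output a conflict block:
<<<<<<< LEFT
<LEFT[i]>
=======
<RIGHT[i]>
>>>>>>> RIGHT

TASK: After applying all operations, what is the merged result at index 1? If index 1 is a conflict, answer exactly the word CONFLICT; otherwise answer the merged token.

Final LEFT:  [golf, delta, hotel, delta, foxtrot, juliet]
Final RIGHT: [foxtrot, hotel, hotel, bravo, foxtrot, delta]
i=0: L=golf, R=foxtrot=BASE -> take LEFT -> golf
i=1: BASE=india L=delta R=hotel all differ -> CONFLICT
i=2: L=hotel R=hotel -> agree -> hotel
i=3: L=delta=BASE, R=bravo -> take RIGHT -> bravo
i=4: L=foxtrot R=foxtrot -> agree -> foxtrot
i=5: L=juliet=BASE, R=delta -> take RIGHT -> delta
Index 1 -> CONFLICT

Answer: CONFLICT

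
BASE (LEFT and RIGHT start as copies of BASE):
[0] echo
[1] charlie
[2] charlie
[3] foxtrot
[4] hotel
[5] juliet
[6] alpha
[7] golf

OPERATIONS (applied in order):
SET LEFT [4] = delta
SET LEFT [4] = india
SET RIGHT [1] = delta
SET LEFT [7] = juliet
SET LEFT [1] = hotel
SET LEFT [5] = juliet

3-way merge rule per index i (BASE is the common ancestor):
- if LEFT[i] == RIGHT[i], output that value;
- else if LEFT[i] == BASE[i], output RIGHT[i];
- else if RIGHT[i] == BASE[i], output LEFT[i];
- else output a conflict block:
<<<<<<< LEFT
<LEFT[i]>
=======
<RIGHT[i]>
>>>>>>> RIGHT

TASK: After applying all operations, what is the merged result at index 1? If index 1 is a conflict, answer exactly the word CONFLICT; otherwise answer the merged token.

Answer: CONFLICT

Derivation:
Final LEFT:  [echo, hotel, charlie, foxtrot, india, juliet, alpha, juliet]
Final RIGHT: [echo, delta, charlie, foxtrot, hotel, juliet, alpha, golf]
i=0: L=echo R=echo -> agree -> echo
i=1: BASE=charlie L=hotel R=delta all differ -> CONFLICT
i=2: L=charlie R=charlie -> agree -> charlie
i=3: L=foxtrot R=foxtrot -> agree -> foxtrot
i=4: L=india, R=hotel=BASE -> take LEFT -> india
i=5: L=juliet R=juliet -> agree -> juliet
i=6: L=alpha R=alpha -> agree -> alpha
i=7: L=juliet, R=golf=BASE -> take LEFT -> juliet
Index 1 -> CONFLICT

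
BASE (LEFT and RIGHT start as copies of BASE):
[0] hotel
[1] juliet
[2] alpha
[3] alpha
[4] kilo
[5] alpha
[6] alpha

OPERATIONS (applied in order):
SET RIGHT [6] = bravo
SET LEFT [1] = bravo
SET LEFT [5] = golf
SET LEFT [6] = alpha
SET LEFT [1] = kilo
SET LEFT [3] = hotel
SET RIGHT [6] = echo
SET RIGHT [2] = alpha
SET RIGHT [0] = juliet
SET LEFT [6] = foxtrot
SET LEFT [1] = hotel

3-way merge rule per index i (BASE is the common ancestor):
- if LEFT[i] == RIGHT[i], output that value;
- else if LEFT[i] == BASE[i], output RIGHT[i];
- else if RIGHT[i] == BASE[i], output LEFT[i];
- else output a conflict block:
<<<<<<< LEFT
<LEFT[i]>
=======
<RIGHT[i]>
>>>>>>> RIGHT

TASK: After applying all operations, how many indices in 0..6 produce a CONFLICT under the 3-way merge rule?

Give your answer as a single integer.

Final LEFT:  [hotel, hotel, alpha, hotel, kilo, golf, foxtrot]
Final RIGHT: [juliet, juliet, alpha, alpha, kilo, alpha, echo]
i=0: L=hotel=BASE, R=juliet -> take RIGHT -> juliet
i=1: L=hotel, R=juliet=BASE -> take LEFT -> hotel
i=2: L=alpha R=alpha -> agree -> alpha
i=3: L=hotel, R=alpha=BASE -> take LEFT -> hotel
i=4: L=kilo R=kilo -> agree -> kilo
i=5: L=golf, R=alpha=BASE -> take LEFT -> golf
i=6: BASE=alpha L=foxtrot R=echo all differ -> CONFLICT
Conflict count: 1

Answer: 1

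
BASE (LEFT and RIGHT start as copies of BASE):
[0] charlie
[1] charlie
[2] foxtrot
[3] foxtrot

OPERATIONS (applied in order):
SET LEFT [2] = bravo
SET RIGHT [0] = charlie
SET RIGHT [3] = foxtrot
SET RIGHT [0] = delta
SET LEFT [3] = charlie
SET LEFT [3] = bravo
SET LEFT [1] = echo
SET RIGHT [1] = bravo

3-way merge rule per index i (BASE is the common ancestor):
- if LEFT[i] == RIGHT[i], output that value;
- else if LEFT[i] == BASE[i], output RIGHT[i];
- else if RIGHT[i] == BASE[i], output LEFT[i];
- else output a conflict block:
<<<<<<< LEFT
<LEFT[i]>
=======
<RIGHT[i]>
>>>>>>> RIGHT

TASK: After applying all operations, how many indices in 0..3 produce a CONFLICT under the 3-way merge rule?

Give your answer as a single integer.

Final LEFT:  [charlie, echo, bravo, bravo]
Final RIGHT: [delta, bravo, foxtrot, foxtrot]
i=0: L=charlie=BASE, R=delta -> take RIGHT -> delta
i=1: BASE=charlie L=echo R=bravo all differ -> CONFLICT
i=2: L=bravo, R=foxtrot=BASE -> take LEFT -> bravo
i=3: L=bravo, R=foxtrot=BASE -> take LEFT -> bravo
Conflict count: 1

Answer: 1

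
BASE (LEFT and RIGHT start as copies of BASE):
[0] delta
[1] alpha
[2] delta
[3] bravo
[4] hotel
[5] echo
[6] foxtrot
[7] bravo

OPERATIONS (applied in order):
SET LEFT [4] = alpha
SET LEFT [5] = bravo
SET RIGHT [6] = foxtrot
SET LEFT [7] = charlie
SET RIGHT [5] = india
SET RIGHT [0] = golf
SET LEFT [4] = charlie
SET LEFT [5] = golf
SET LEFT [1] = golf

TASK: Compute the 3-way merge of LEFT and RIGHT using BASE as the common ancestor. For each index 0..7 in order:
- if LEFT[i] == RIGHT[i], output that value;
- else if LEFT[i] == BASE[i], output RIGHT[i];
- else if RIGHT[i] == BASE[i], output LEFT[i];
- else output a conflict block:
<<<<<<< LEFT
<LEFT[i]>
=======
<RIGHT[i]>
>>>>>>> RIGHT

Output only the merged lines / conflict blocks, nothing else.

Answer: golf
golf
delta
bravo
charlie
<<<<<<< LEFT
golf
=======
india
>>>>>>> RIGHT
foxtrot
charlie

Derivation:
Final LEFT:  [delta, golf, delta, bravo, charlie, golf, foxtrot, charlie]
Final RIGHT: [golf, alpha, delta, bravo, hotel, india, foxtrot, bravo]
i=0: L=delta=BASE, R=golf -> take RIGHT -> golf
i=1: L=golf, R=alpha=BASE -> take LEFT -> golf
i=2: L=delta R=delta -> agree -> delta
i=3: L=bravo R=bravo -> agree -> bravo
i=4: L=charlie, R=hotel=BASE -> take LEFT -> charlie
i=5: BASE=echo L=golf R=india all differ -> CONFLICT
i=6: L=foxtrot R=foxtrot -> agree -> foxtrot
i=7: L=charlie, R=bravo=BASE -> take LEFT -> charlie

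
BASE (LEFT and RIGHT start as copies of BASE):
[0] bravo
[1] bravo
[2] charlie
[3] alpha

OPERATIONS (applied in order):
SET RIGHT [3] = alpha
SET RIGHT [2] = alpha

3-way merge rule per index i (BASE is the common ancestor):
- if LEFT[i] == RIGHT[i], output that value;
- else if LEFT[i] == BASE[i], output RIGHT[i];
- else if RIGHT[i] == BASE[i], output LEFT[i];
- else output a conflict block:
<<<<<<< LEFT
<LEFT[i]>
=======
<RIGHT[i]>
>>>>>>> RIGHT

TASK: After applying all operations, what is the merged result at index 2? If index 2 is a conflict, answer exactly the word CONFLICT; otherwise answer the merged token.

Final LEFT:  [bravo, bravo, charlie, alpha]
Final RIGHT: [bravo, bravo, alpha, alpha]
i=0: L=bravo R=bravo -> agree -> bravo
i=1: L=bravo R=bravo -> agree -> bravo
i=2: L=charlie=BASE, R=alpha -> take RIGHT -> alpha
i=3: L=alpha R=alpha -> agree -> alpha
Index 2 -> alpha

Answer: alpha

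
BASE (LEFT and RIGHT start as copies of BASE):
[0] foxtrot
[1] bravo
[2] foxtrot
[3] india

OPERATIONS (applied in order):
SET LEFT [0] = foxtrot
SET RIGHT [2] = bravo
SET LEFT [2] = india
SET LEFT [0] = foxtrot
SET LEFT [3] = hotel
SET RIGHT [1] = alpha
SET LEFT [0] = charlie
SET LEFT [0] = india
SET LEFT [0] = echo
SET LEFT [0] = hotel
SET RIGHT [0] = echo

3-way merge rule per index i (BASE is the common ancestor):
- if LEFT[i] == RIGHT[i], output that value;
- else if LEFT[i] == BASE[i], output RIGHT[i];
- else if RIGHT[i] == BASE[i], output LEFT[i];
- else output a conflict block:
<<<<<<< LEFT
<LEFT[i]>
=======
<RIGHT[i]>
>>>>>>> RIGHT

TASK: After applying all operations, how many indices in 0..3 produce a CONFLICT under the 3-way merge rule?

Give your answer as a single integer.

Final LEFT:  [hotel, bravo, india, hotel]
Final RIGHT: [echo, alpha, bravo, india]
i=0: BASE=foxtrot L=hotel R=echo all differ -> CONFLICT
i=1: L=bravo=BASE, R=alpha -> take RIGHT -> alpha
i=2: BASE=foxtrot L=india R=bravo all differ -> CONFLICT
i=3: L=hotel, R=india=BASE -> take LEFT -> hotel
Conflict count: 2

Answer: 2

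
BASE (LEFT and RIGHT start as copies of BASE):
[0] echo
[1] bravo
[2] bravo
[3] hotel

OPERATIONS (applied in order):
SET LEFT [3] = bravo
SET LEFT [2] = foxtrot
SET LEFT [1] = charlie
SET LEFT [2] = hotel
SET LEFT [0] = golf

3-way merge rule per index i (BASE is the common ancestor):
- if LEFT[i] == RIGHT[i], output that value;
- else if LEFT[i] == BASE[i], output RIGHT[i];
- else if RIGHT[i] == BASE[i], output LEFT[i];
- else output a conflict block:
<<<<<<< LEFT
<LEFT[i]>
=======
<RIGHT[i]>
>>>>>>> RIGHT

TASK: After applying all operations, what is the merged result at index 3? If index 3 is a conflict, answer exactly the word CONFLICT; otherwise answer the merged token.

Final LEFT:  [golf, charlie, hotel, bravo]
Final RIGHT: [echo, bravo, bravo, hotel]
i=0: L=golf, R=echo=BASE -> take LEFT -> golf
i=1: L=charlie, R=bravo=BASE -> take LEFT -> charlie
i=2: L=hotel, R=bravo=BASE -> take LEFT -> hotel
i=3: L=bravo, R=hotel=BASE -> take LEFT -> bravo
Index 3 -> bravo

Answer: bravo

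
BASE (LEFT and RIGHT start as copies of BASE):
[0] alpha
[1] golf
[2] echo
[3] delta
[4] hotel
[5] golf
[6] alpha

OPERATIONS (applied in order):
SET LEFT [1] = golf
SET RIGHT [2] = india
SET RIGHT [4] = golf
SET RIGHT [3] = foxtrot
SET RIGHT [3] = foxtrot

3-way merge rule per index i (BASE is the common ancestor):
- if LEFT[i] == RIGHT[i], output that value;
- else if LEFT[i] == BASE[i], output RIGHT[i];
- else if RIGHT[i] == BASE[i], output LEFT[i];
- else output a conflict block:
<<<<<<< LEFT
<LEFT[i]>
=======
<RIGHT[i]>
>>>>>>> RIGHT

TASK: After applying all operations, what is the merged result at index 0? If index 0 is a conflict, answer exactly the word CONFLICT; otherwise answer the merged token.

Final LEFT:  [alpha, golf, echo, delta, hotel, golf, alpha]
Final RIGHT: [alpha, golf, india, foxtrot, golf, golf, alpha]
i=0: L=alpha R=alpha -> agree -> alpha
i=1: L=golf R=golf -> agree -> golf
i=2: L=echo=BASE, R=india -> take RIGHT -> india
i=3: L=delta=BASE, R=foxtrot -> take RIGHT -> foxtrot
i=4: L=hotel=BASE, R=golf -> take RIGHT -> golf
i=5: L=golf R=golf -> agree -> golf
i=6: L=alpha R=alpha -> agree -> alpha
Index 0 -> alpha

Answer: alpha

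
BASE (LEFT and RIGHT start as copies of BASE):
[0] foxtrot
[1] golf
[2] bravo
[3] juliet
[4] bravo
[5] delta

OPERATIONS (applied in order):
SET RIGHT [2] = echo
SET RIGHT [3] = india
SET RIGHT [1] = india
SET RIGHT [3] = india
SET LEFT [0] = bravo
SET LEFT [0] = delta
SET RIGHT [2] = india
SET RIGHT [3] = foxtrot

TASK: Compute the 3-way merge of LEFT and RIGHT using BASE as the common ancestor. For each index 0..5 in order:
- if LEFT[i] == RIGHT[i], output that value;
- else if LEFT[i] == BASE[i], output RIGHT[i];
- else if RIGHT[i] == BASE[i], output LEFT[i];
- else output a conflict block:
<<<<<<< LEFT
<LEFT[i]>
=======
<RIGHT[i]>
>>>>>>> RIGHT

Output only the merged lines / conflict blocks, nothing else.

Final LEFT:  [delta, golf, bravo, juliet, bravo, delta]
Final RIGHT: [foxtrot, india, india, foxtrot, bravo, delta]
i=0: L=delta, R=foxtrot=BASE -> take LEFT -> delta
i=1: L=golf=BASE, R=india -> take RIGHT -> india
i=2: L=bravo=BASE, R=india -> take RIGHT -> india
i=3: L=juliet=BASE, R=foxtrot -> take RIGHT -> foxtrot
i=4: L=bravo R=bravo -> agree -> bravo
i=5: L=delta R=delta -> agree -> delta

Answer: delta
india
india
foxtrot
bravo
delta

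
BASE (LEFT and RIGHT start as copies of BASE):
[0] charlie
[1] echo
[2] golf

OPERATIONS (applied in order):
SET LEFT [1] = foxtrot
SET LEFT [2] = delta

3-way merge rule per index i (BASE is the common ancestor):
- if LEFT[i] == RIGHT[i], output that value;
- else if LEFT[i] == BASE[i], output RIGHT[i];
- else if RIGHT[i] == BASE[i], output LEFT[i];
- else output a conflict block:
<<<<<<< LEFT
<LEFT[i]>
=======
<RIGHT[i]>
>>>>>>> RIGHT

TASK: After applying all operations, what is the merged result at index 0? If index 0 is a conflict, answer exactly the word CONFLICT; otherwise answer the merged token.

Final LEFT:  [charlie, foxtrot, delta]
Final RIGHT: [charlie, echo, golf]
i=0: L=charlie R=charlie -> agree -> charlie
i=1: L=foxtrot, R=echo=BASE -> take LEFT -> foxtrot
i=2: L=delta, R=golf=BASE -> take LEFT -> delta
Index 0 -> charlie

Answer: charlie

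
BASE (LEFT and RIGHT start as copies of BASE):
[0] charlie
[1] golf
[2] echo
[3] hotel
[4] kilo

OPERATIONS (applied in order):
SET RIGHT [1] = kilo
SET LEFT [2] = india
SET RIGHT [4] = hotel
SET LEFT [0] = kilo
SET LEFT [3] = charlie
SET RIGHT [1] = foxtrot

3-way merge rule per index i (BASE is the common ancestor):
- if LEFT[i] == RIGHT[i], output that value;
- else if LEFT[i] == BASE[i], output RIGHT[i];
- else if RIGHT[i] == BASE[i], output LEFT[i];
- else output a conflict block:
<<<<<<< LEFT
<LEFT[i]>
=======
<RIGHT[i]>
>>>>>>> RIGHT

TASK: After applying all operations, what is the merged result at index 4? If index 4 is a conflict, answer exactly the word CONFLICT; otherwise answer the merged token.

Answer: hotel

Derivation:
Final LEFT:  [kilo, golf, india, charlie, kilo]
Final RIGHT: [charlie, foxtrot, echo, hotel, hotel]
i=0: L=kilo, R=charlie=BASE -> take LEFT -> kilo
i=1: L=golf=BASE, R=foxtrot -> take RIGHT -> foxtrot
i=2: L=india, R=echo=BASE -> take LEFT -> india
i=3: L=charlie, R=hotel=BASE -> take LEFT -> charlie
i=4: L=kilo=BASE, R=hotel -> take RIGHT -> hotel
Index 4 -> hotel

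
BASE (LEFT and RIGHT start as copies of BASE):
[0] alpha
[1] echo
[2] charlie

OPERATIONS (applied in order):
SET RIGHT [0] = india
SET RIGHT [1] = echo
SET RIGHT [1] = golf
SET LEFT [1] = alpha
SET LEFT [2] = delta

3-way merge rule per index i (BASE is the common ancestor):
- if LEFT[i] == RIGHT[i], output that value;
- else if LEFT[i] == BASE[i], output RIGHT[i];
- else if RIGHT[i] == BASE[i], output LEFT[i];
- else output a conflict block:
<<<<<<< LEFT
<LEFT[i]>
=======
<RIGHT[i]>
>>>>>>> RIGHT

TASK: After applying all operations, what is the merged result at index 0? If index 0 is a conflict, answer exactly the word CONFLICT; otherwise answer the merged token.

Answer: india

Derivation:
Final LEFT:  [alpha, alpha, delta]
Final RIGHT: [india, golf, charlie]
i=0: L=alpha=BASE, R=india -> take RIGHT -> india
i=1: BASE=echo L=alpha R=golf all differ -> CONFLICT
i=2: L=delta, R=charlie=BASE -> take LEFT -> delta
Index 0 -> india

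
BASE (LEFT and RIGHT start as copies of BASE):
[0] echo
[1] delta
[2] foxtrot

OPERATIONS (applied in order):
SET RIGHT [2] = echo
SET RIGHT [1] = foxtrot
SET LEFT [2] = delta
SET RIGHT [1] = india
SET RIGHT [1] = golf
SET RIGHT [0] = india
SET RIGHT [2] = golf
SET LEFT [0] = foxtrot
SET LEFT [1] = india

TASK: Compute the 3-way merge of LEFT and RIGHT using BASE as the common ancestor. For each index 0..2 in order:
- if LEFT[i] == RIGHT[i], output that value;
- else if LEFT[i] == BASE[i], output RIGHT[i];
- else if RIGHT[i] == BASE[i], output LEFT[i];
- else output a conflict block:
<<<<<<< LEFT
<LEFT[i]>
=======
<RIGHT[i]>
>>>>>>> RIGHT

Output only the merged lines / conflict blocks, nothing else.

Answer: <<<<<<< LEFT
foxtrot
=======
india
>>>>>>> RIGHT
<<<<<<< LEFT
india
=======
golf
>>>>>>> RIGHT
<<<<<<< LEFT
delta
=======
golf
>>>>>>> RIGHT

Derivation:
Final LEFT:  [foxtrot, india, delta]
Final RIGHT: [india, golf, golf]
i=0: BASE=echo L=foxtrot R=india all differ -> CONFLICT
i=1: BASE=delta L=india R=golf all differ -> CONFLICT
i=2: BASE=foxtrot L=delta R=golf all differ -> CONFLICT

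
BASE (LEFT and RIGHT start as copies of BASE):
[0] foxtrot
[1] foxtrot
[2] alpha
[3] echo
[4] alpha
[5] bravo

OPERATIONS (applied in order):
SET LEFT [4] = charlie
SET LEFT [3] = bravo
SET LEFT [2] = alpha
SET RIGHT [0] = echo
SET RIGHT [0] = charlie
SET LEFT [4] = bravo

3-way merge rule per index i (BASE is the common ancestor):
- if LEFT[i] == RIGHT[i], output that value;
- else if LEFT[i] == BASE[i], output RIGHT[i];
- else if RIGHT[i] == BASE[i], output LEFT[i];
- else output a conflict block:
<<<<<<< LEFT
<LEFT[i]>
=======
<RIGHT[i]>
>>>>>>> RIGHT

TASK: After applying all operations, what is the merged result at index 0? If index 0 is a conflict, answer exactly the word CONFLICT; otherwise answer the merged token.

Answer: charlie

Derivation:
Final LEFT:  [foxtrot, foxtrot, alpha, bravo, bravo, bravo]
Final RIGHT: [charlie, foxtrot, alpha, echo, alpha, bravo]
i=0: L=foxtrot=BASE, R=charlie -> take RIGHT -> charlie
i=1: L=foxtrot R=foxtrot -> agree -> foxtrot
i=2: L=alpha R=alpha -> agree -> alpha
i=3: L=bravo, R=echo=BASE -> take LEFT -> bravo
i=4: L=bravo, R=alpha=BASE -> take LEFT -> bravo
i=5: L=bravo R=bravo -> agree -> bravo
Index 0 -> charlie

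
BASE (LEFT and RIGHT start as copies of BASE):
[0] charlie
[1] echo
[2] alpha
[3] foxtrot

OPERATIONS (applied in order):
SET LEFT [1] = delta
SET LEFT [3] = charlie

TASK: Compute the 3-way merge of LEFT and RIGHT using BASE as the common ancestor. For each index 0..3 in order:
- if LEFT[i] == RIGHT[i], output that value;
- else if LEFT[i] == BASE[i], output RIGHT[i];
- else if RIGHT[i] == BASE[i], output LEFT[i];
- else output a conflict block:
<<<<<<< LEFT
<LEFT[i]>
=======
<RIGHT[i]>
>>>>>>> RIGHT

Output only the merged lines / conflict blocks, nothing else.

Answer: charlie
delta
alpha
charlie

Derivation:
Final LEFT:  [charlie, delta, alpha, charlie]
Final RIGHT: [charlie, echo, alpha, foxtrot]
i=0: L=charlie R=charlie -> agree -> charlie
i=1: L=delta, R=echo=BASE -> take LEFT -> delta
i=2: L=alpha R=alpha -> agree -> alpha
i=3: L=charlie, R=foxtrot=BASE -> take LEFT -> charlie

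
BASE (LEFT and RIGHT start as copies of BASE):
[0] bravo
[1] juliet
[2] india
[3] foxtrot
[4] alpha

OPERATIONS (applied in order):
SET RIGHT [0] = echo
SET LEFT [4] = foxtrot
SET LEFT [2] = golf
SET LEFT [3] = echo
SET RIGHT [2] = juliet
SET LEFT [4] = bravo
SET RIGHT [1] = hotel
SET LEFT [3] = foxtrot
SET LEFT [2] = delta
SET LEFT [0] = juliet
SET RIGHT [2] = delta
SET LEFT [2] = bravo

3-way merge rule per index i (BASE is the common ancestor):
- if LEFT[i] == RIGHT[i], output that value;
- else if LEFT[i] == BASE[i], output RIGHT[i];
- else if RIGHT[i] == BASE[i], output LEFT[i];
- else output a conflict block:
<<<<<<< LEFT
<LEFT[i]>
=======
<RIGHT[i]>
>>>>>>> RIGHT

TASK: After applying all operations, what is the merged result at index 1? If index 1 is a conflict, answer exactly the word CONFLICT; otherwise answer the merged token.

Final LEFT:  [juliet, juliet, bravo, foxtrot, bravo]
Final RIGHT: [echo, hotel, delta, foxtrot, alpha]
i=0: BASE=bravo L=juliet R=echo all differ -> CONFLICT
i=1: L=juliet=BASE, R=hotel -> take RIGHT -> hotel
i=2: BASE=india L=bravo R=delta all differ -> CONFLICT
i=3: L=foxtrot R=foxtrot -> agree -> foxtrot
i=4: L=bravo, R=alpha=BASE -> take LEFT -> bravo
Index 1 -> hotel

Answer: hotel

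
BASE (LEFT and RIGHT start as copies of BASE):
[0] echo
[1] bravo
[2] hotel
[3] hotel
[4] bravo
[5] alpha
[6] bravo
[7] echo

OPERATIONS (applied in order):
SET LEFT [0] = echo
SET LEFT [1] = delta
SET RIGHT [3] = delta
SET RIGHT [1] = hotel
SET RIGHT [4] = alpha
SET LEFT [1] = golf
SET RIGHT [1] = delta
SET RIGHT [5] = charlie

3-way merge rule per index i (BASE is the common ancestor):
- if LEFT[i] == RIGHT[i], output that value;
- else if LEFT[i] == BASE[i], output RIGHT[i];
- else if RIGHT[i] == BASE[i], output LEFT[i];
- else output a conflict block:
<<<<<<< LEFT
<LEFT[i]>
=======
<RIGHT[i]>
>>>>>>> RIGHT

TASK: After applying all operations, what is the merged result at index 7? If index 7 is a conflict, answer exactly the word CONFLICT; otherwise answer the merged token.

Answer: echo

Derivation:
Final LEFT:  [echo, golf, hotel, hotel, bravo, alpha, bravo, echo]
Final RIGHT: [echo, delta, hotel, delta, alpha, charlie, bravo, echo]
i=0: L=echo R=echo -> agree -> echo
i=1: BASE=bravo L=golf R=delta all differ -> CONFLICT
i=2: L=hotel R=hotel -> agree -> hotel
i=3: L=hotel=BASE, R=delta -> take RIGHT -> delta
i=4: L=bravo=BASE, R=alpha -> take RIGHT -> alpha
i=5: L=alpha=BASE, R=charlie -> take RIGHT -> charlie
i=6: L=bravo R=bravo -> agree -> bravo
i=7: L=echo R=echo -> agree -> echo
Index 7 -> echo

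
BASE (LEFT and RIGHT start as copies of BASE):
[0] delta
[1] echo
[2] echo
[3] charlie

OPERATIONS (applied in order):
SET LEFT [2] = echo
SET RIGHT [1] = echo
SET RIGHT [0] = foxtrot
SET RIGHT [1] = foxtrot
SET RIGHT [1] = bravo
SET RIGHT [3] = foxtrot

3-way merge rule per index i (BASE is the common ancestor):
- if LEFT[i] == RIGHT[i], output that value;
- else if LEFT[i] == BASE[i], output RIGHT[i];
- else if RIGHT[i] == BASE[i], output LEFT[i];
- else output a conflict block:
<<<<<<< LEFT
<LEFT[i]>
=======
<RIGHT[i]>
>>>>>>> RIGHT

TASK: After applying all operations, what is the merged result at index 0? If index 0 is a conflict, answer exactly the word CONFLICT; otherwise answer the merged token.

Answer: foxtrot

Derivation:
Final LEFT:  [delta, echo, echo, charlie]
Final RIGHT: [foxtrot, bravo, echo, foxtrot]
i=0: L=delta=BASE, R=foxtrot -> take RIGHT -> foxtrot
i=1: L=echo=BASE, R=bravo -> take RIGHT -> bravo
i=2: L=echo R=echo -> agree -> echo
i=3: L=charlie=BASE, R=foxtrot -> take RIGHT -> foxtrot
Index 0 -> foxtrot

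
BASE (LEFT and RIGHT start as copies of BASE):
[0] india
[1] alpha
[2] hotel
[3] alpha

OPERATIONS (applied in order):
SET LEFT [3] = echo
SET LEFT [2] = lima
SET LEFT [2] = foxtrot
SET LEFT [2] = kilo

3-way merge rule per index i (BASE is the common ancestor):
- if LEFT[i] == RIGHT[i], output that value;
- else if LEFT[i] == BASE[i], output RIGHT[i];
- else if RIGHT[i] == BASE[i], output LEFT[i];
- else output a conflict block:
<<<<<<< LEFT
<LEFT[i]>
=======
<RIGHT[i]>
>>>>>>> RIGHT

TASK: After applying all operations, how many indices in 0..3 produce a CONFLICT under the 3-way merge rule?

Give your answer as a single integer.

Answer: 0

Derivation:
Final LEFT:  [india, alpha, kilo, echo]
Final RIGHT: [india, alpha, hotel, alpha]
i=0: L=india R=india -> agree -> india
i=1: L=alpha R=alpha -> agree -> alpha
i=2: L=kilo, R=hotel=BASE -> take LEFT -> kilo
i=3: L=echo, R=alpha=BASE -> take LEFT -> echo
Conflict count: 0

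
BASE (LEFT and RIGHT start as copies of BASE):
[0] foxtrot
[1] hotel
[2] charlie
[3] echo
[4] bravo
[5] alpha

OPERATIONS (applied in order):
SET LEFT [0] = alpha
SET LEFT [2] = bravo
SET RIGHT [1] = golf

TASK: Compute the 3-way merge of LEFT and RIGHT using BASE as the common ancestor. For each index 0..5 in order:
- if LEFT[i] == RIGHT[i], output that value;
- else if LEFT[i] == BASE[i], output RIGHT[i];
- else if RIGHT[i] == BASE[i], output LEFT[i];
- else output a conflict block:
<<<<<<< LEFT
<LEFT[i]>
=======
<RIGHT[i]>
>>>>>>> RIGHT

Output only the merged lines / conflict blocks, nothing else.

Final LEFT:  [alpha, hotel, bravo, echo, bravo, alpha]
Final RIGHT: [foxtrot, golf, charlie, echo, bravo, alpha]
i=0: L=alpha, R=foxtrot=BASE -> take LEFT -> alpha
i=1: L=hotel=BASE, R=golf -> take RIGHT -> golf
i=2: L=bravo, R=charlie=BASE -> take LEFT -> bravo
i=3: L=echo R=echo -> agree -> echo
i=4: L=bravo R=bravo -> agree -> bravo
i=5: L=alpha R=alpha -> agree -> alpha

Answer: alpha
golf
bravo
echo
bravo
alpha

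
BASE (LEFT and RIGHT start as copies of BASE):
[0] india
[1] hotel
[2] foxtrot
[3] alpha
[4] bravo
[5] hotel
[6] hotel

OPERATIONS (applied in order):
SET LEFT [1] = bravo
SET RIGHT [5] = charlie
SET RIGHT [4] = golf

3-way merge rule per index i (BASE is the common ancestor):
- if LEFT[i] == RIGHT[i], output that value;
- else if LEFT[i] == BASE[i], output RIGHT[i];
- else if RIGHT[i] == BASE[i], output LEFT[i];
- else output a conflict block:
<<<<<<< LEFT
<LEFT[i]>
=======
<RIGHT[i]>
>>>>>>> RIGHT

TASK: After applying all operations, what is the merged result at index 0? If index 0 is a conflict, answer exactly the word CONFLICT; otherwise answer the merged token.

Answer: india

Derivation:
Final LEFT:  [india, bravo, foxtrot, alpha, bravo, hotel, hotel]
Final RIGHT: [india, hotel, foxtrot, alpha, golf, charlie, hotel]
i=0: L=india R=india -> agree -> india
i=1: L=bravo, R=hotel=BASE -> take LEFT -> bravo
i=2: L=foxtrot R=foxtrot -> agree -> foxtrot
i=3: L=alpha R=alpha -> agree -> alpha
i=4: L=bravo=BASE, R=golf -> take RIGHT -> golf
i=5: L=hotel=BASE, R=charlie -> take RIGHT -> charlie
i=6: L=hotel R=hotel -> agree -> hotel
Index 0 -> india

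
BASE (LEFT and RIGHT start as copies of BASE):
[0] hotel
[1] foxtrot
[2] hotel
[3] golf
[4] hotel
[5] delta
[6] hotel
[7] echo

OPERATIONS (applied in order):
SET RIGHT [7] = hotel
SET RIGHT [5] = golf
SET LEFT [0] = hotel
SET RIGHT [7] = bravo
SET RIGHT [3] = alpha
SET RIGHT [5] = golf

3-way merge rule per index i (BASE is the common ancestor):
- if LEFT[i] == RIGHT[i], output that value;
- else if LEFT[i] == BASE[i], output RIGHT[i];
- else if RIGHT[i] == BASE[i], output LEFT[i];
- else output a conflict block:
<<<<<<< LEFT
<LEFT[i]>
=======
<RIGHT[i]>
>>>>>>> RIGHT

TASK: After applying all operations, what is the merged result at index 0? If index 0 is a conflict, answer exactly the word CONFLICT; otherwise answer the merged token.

Final LEFT:  [hotel, foxtrot, hotel, golf, hotel, delta, hotel, echo]
Final RIGHT: [hotel, foxtrot, hotel, alpha, hotel, golf, hotel, bravo]
i=0: L=hotel R=hotel -> agree -> hotel
i=1: L=foxtrot R=foxtrot -> agree -> foxtrot
i=2: L=hotel R=hotel -> agree -> hotel
i=3: L=golf=BASE, R=alpha -> take RIGHT -> alpha
i=4: L=hotel R=hotel -> agree -> hotel
i=5: L=delta=BASE, R=golf -> take RIGHT -> golf
i=6: L=hotel R=hotel -> agree -> hotel
i=7: L=echo=BASE, R=bravo -> take RIGHT -> bravo
Index 0 -> hotel

Answer: hotel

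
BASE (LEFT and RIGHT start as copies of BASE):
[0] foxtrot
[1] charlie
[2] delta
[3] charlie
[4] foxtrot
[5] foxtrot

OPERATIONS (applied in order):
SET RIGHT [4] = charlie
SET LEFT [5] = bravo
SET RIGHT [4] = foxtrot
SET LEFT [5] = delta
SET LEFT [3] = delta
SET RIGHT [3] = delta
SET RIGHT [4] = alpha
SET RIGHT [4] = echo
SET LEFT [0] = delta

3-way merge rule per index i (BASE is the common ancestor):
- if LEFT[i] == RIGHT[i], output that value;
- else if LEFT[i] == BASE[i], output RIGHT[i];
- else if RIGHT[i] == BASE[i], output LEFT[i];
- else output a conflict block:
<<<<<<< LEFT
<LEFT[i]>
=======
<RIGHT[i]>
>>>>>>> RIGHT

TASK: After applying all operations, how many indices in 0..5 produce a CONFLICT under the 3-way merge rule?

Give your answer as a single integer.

Final LEFT:  [delta, charlie, delta, delta, foxtrot, delta]
Final RIGHT: [foxtrot, charlie, delta, delta, echo, foxtrot]
i=0: L=delta, R=foxtrot=BASE -> take LEFT -> delta
i=1: L=charlie R=charlie -> agree -> charlie
i=2: L=delta R=delta -> agree -> delta
i=3: L=delta R=delta -> agree -> delta
i=4: L=foxtrot=BASE, R=echo -> take RIGHT -> echo
i=5: L=delta, R=foxtrot=BASE -> take LEFT -> delta
Conflict count: 0

Answer: 0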